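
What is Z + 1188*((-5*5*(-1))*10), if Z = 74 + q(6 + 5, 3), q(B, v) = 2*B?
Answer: 297096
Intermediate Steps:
Z = 96 (Z = 74 + 2*(6 + 5) = 74 + 2*11 = 74 + 22 = 96)
Z + 1188*((-5*5*(-1))*10) = 96 + 1188*((-5*5*(-1))*10) = 96 + 1188*(-25*(-1)*10) = 96 + 1188*(25*10) = 96 + 1188*250 = 96 + 297000 = 297096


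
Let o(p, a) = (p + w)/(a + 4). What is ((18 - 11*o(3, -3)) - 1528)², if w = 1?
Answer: 2414916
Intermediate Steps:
o(p, a) = (1 + p)/(4 + a) (o(p, a) = (p + 1)/(a + 4) = (1 + p)/(4 + a))
((18 - 11*o(3, -3)) - 1528)² = ((18 - 11*(1 + 3)/(4 - 3)) - 1528)² = ((18 - 11*4/1) - 1528)² = ((18 - 11*4) - 1528)² = ((18 - 44) - 1528)² = (-26 - 1528)² = (-1554)² = 2414916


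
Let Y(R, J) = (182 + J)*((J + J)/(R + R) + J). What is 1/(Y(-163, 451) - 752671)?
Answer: -163/76437127 ≈ -2.1325e-6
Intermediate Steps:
Y(R, J) = (182 + J)*(J + J/R) (Y(R, J) = (182 + J)*((2*J)/((2*R)) + J) = (182 + J)*((2*J)*(1/(2*R)) + J) = (182 + J)*(J/R + J) = (182 + J)*(J + J/R))
1/(Y(-163, 451) - 752671) = 1/(451*(182 + 451 - 163*(182 + 451))/(-163) - 752671) = 1/(451*(-1/163)*(182 + 451 - 163*633) - 752671) = 1/(451*(-1/163)*(182 + 451 - 103179) - 752671) = 1/(451*(-1/163)*(-102546) - 752671) = 1/(46248246/163 - 752671) = 1/(-76437127/163) = -163/76437127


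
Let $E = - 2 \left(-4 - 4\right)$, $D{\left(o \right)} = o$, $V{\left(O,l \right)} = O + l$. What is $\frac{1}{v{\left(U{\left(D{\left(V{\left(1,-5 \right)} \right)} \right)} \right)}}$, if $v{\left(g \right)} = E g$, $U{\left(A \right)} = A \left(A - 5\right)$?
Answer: $\frac{1}{576} \approx 0.0017361$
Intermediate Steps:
$E = 16$ ($E = \left(-2\right) \left(-8\right) = 16$)
$U{\left(A \right)} = A \left(-5 + A\right)$
$v{\left(g \right)} = 16 g$
$\frac{1}{v{\left(U{\left(D{\left(V{\left(1,-5 \right)} \right)} \right)} \right)}} = \frac{1}{16 \left(1 - 5\right) \left(-5 + \left(1 - 5\right)\right)} = \frac{1}{16 \left(- 4 \left(-5 - 4\right)\right)} = \frac{1}{16 \left(\left(-4\right) \left(-9\right)\right)} = \frac{1}{16 \cdot 36} = \frac{1}{576}$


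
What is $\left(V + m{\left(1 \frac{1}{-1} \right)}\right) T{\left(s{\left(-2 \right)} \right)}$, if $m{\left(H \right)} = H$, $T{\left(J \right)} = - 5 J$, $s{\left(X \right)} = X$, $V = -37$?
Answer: $-380$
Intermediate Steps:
$\left(V + m{\left(1 \frac{1}{-1} \right)}\right) T{\left(s{\left(-2 \right)} \right)} = \left(-37 + 1 \frac{1}{-1}\right) \left(\left(-5\right) \left(-2\right)\right) = \left(-37 + 1 \left(-1\right)\right) 10 = \left(-37 - 1\right) 10 = \left(-38\right) 10 = -380$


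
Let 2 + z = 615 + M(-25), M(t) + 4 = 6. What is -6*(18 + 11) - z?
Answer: -789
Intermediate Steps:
M(t) = 2 (M(t) = -4 + 6 = 2)
z = 615 (z = -2 + (615 + 2) = -2 + 617 = 615)
-6*(18 + 11) - z = -6*(18 + 11) - 1*615 = -6*29 - 615 = -174 - 615 = -789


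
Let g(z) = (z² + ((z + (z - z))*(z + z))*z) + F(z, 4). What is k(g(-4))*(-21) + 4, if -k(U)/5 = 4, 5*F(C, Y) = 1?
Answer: 424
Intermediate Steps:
F(C, Y) = ⅕ (F(C, Y) = (⅕)*1 = ⅕)
g(z) = ⅕ + z² + 2*z³ (g(z) = (z² + ((z + (z - z))*(z + z))*z) + ⅕ = (z² + ((z + 0)*(2*z))*z) + ⅕ = (z² + (z*(2*z))*z) + ⅕ = (z² + (2*z²)*z) + ⅕ = (z² + 2*z³) + ⅕ = ⅕ + z² + 2*z³)
k(U) = -20 (k(U) = -5*4 = -20)
k(g(-4))*(-21) + 4 = -20*(-21) + 4 = 420 + 4 = 424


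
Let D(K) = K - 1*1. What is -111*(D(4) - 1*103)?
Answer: 11100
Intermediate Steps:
D(K) = -1 + K (D(K) = K - 1 = -1 + K)
-111*(D(4) - 1*103) = -111*((-1 + 4) - 1*103) = -111*(3 - 103) = -111*(-100) = 11100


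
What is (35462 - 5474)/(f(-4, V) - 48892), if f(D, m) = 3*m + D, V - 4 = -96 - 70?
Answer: -14994/24691 ≈ -0.60727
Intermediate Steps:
V = -162 (V = 4 + (-96 - 70) = 4 - 166 = -162)
f(D, m) = D + 3*m
(35462 - 5474)/(f(-4, V) - 48892) = (35462 - 5474)/((-4 + 3*(-162)) - 48892) = 29988/((-4 - 486) - 48892) = 29988/(-490 - 48892) = 29988/(-49382) = 29988*(-1/49382) = -14994/24691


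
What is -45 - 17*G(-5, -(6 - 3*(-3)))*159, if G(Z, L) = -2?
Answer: 5361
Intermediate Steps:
-45 - 17*G(-5, -(6 - 3*(-3)))*159 = -45 - 17*(-2)*159 = -45 + 34*159 = -45 + 5406 = 5361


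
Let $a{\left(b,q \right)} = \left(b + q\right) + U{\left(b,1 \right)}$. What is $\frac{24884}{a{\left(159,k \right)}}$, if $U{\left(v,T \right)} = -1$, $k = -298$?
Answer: $- \frac{6221}{35} \approx -177.74$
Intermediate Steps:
$a{\left(b,q \right)} = -1 + b + q$ ($a{\left(b,q \right)} = \left(b + q\right) - 1 = -1 + b + q$)
$\frac{24884}{a{\left(159,k \right)}} = \frac{24884}{-1 + 159 - 298} = \frac{24884}{-140} = 24884 \left(- \frac{1}{140}\right) = - \frac{6221}{35}$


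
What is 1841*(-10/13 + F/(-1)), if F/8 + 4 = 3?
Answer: 173054/13 ≈ 13312.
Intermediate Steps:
F = -8 (F = -32 + 8*3 = -32 + 24 = -8)
1841*(-10/13 + F/(-1)) = 1841*(-10/13 - 8/(-1)) = 1841*(-10*1/13 - 8*(-1)) = 1841*(-10/13 + 8) = 1841*(94/13) = 173054/13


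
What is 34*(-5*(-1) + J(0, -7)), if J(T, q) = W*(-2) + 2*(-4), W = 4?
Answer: -374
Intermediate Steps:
J(T, q) = -16 (J(T, q) = 4*(-2) + 2*(-4) = -8 - 8 = -16)
34*(-5*(-1) + J(0, -7)) = 34*(-5*(-1) - 16) = 34*(5 - 16) = 34*(-11) = -374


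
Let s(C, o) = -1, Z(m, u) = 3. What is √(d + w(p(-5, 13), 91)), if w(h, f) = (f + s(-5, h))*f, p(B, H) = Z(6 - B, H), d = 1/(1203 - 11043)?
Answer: √49562603385/2460 ≈ 90.499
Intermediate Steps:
d = -1/9840 (d = 1/(-9840) = -1/9840 ≈ -0.00010163)
p(B, H) = 3
w(h, f) = f*(-1 + f) (w(h, f) = (f - 1)*f = (-1 + f)*f = f*(-1 + f))
√(d + w(p(-5, 13), 91)) = √(-1/9840 + 91*(-1 + 91)) = √(-1/9840 + 91*90) = √(-1/9840 + 8190) = √(80589599/9840) = √49562603385/2460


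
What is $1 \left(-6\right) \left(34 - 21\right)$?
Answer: $-78$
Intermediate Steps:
$1 \left(-6\right) \left(34 - 21\right) = \left(-6\right) 13 = -78$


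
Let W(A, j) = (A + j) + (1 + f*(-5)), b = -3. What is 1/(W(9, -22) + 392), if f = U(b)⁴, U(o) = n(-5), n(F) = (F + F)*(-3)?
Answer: -1/4049620 ≈ -2.4694e-7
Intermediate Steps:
n(F) = -6*F (n(F) = (2*F)*(-3) = -6*F)
U(o) = 30 (U(o) = -6*(-5) = 30)
f = 810000 (f = 30⁴ = 810000)
W(A, j) = -4049999 + A + j (W(A, j) = (A + j) + (1 + 810000*(-5)) = (A + j) + (1 - 4050000) = (A + j) - 4049999 = -4049999 + A + j)
1/(W(9, -22) + 392) = 1/((-4049999 + 9 - 22) + 392) = 1/(-4050012 + 392) = 1/(-4049620) = -1/4049620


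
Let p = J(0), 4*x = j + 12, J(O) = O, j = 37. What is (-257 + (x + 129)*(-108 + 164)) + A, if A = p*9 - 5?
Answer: 7648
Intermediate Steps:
x = 49/4 (x = (37 + 12)/4 = (¼)*49 = 49/4 ≈ 12.250)
p = 0
A = -5 (A = 0*9 - 5 = 0 - 5 = -5)
(-257 + (x + 129)*(-108 + 164)) + A = (-257 + (49/4 + 129)*(-108 + 164)) - 5 = (-257 + (565/4)*56) - 5 = (-257 + 7910) - 5 = 7653 - 5 = 7648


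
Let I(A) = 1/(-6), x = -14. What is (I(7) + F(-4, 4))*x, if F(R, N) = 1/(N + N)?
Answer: 7/12 ≈ 0.58333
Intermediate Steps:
I(A) = -1/6
F(R, N) = 1/(2*N)
(I(7) + F(-4, 4))*x = (-1/6 + (1/2)/4)*(-14) = (-1/6 + (1/2)*(1/4))*(-14) = (-1/6 + 1/8)*(-14) = -1/24*(-14) = 7/12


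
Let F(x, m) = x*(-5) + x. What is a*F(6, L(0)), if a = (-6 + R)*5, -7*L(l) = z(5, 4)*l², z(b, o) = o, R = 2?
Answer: 480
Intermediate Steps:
L(l) = -4*l²/7
F(x, m) = -4*x (F(x, m) = -5*x + x = -4*x)
a = -20 (a = (-6 + 2)*5 = -4*5 = -20)
a*F(6, L(0)) = -(-80)*6 = -20*(-24) = 480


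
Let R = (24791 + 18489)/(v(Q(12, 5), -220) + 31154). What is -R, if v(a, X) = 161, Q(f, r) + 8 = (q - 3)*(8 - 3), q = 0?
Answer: -8656/6263 ≈ -1.3821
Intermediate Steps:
Q(f, r) = -23 (Q(f, r) = -8 + (0 - 3)*(8 - 3) = -8 - 3*5 = -8 - 15 = -23)
R = 8656/6263 (R = (24791 + 18489)/(161 + 31154) = 43280/31315 = 43280*(1/31315) = 8656/6263 ≈ 1.3821)
-R = -1*8656/6263 = -8656/6263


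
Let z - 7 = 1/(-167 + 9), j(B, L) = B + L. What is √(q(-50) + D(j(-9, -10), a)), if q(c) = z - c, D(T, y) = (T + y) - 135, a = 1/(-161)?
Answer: I*√62776023590/25438 ≈ 9.8495*I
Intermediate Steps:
a = -1/161 ≈ -0.0062112
D(T, y) = -135 + T + y
z = 1105/158 (z = 7 + 1/(-167 + 9) = 7 + 1/(-158) = 7 - 1/158 = 1105/158 ≈ 6.9937)
q(c) = 1105/158 - c
√(q(-50) + D(j(-9, -10), a)) = √((1105/158 - 1*(-50)) + (-135 + (-9 - 10) - 1/161)) = √((1105/158 + 50) + (-135 - 19 - 1/161)) = √(9005/158 - 24795/161) = √(-2467805/25438) = I*√62776023590/25438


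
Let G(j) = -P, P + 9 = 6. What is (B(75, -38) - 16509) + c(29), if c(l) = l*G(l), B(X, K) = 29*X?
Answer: -14247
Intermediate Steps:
P = -3 (P = -9 + 6 = -3)
G(j) = 3 (G(j) = -1*(-3) = 3)
c(l) = 3*l (c(l) = l*3 = 3*l)
(B(75, -38) - 16509) + c(29) = (29*75 - 16509) + 3*29 = (2175 - 16509) + 87 = -14334 + 87 = -14247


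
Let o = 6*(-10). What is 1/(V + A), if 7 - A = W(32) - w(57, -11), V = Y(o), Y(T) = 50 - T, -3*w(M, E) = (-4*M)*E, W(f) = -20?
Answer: -1/699 ≈ -0.0014306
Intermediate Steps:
w(M, E) = 4*E*M/3 (w(M, E) = -(-4*M)*E/3 = -(-4)*E*M/3 = 4*E*M/3)
o = -60
V = 110 (V = 50 - 1*(-60) = 50 + 60 = 110)
A = -809 (A = 7 - (-20 - 4*(-11)*57/3) = 7 - (-20 - 1*(-836)) = 7 - (-20 + 836) = 7 - 1*816 = 7 - 816 = -809)
1/(V + A) = 1/(110 - 809) = 1/(-699) = -1/699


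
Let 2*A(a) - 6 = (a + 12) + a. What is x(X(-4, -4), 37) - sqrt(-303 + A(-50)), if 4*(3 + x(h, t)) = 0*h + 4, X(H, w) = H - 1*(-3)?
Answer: -2 - 2*I*sqrt(86) ≈ -2.0 - 18.547*I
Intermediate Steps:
A(a) = 9 + a (A(a) = 3 + ((a + 12) + a)/2 = 3 + ((12 + a) + a)/2 = 3 + (12 + 2*a)/2 = 3 + (6 + a) = 9 + a)
X(H, w) = 3 + H (X(H, w) = H + 3 = 3 + H)
x(h, t) = -2 (x(h, t) = -3 + (0*h + 4)/4 = -3 + (0 + 4)/4 = -3 + (1/4)*4 = -3 + 1 = -2)
x(X(-4, -4), 37) - sqrt(-303 + A(-50)) = -2 - sqrt(-303 + (9 - 50)) = -2 - sqrt(-303 - 41) = -2 - sqrt(-344) = -2 - 2*I*sqrt(86)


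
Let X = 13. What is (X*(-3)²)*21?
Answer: 2457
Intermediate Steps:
(X*(-3)²)*21 = (13*(-3)²)*21 = (13*9)*21 = 117*21 = 2457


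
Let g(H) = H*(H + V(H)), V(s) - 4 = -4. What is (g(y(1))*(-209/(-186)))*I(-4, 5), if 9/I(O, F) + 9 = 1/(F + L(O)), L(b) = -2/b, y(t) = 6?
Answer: -124146/3007 ≈ -41.286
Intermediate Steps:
V(s) = 0 (V(s) = 4 - 4 = 0)
I(O, F) = 9/(-9 + 1/(F - 2/O))
g(H) = H**2 (g(H) = H*(H + 0) = H*H = H**2)
(g(y(1))*(-209/(-186)))*I(-4, 5) = (6**2*(-209/(-186)))*(9*(2 - 1*5*(-4))/(-18 - 4*(-1 + 9*5))) = (36*(-209*(-1/186)))*(9*(2 + 20)/(-18 - 4*(-1 + 45))) = (36*(209/186))*(9*22/(-18 - 4*44)) = 1254*(9*22/(-18 - 176))/31 = 1254*(9*22/(-194))/31 = 1254*(9*(-1/194)*22)/31 = (1254/31)*(-99/97) = -124146/3007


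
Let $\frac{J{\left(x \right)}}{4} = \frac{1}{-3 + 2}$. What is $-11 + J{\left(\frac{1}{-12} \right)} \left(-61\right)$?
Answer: $233$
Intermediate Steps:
$J{\left(x \right)} = -4$ ($J{\left(x \right)} = \frac{4}{-3 + 2} = \frac{4}{-1} = 4 \left(-1\right) = -4$)
$-11 + J{\left(\frac{1}{-12} \right)} \left(-61\right) = -11 - -244 = -11 + 244 = 233$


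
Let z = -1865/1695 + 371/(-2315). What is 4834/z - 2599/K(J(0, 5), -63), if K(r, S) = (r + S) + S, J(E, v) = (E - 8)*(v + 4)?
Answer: -187142934871/48968568 ≈ -3821.7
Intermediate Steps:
J(E, v) = (-8 + E)*(4 + v)
K(r, S) = r + 2*S (K(r, S) = (S + r) + S = r + 2*S)
z = -989264/784785 (z = -1865*1/1695 + 371*(-1/2315) = -373/339 - 371/2315 = -989264/784785 ≈ -1.2606)
4834/z - 2599/K(J(0, 5), -63) = 4834/(-989264/784785) - 2599/((-32 - 8*5 + 4*0 + 0*5) + 2*(-63)) = 4834*(-784785/989264) - 2599/((-32 - 40 + 0 + 0) - 126) = -1896825345/494632 - 2599/(-72 - 126) = -1896825345/494632 - 2599/(-198) = -1896825345/494632 - 2599*(-1/198) = -1896825345/494632 + 2599/198 = -187142934871/48968568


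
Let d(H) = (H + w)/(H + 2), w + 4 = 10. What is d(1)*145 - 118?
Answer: 661/3 ≈ 220.33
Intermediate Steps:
w = 6 (w = -4 + 10 = 6)
d(H) = (6 + H)/(2 + H) (d(H) = (H + 6)/(H + 2) = (6 + H)/(2 + H))
d(1)*145 - 118 = ((6 + 1)/(2 + 1))*145 - 118 = (7/3)*145 - 118 = 1015/3 - 118 = 661/3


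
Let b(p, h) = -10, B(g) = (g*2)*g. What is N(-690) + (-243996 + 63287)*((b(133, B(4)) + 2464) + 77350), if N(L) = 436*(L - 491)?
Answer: -14421815952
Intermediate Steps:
B(g) = 2*g**2 (B(g) = (2*g)*g = 2*g**2)
N(L) = -214076 + 436*L (N(L) = 436*(-491 + L) = -214076 + 436*L)
N(-690) + (-243996 + 63287)*((b(133, B(4)) + 2464) + 77350) = (-214076 + 436*(-690)) + (-243996 + 63287)*((-10 + 2464) + 77350) = (-214076 - 300840) - 180709*(2454 + 77350) = -514916 - 180709*79804 = -514916 - 14421301036 = -14421815952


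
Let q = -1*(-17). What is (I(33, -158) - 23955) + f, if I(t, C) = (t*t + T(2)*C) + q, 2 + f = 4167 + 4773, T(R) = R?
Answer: -14227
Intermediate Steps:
f = 8938 (f = -2 + (4167 + 4773) = -2 + 8940 = 8938)
q = 17
I(t, C) = 17 + t**2 + 2*C (I(t, C) = (t*t + 2*C) + 17 = (t**2 + 2*C) + 17 = 17 + t**2 + 2*C)
(I(33, -158) - 23955) + f = ((17 + 33**2 + 2*(-158)) - 23955) + 8938 = ((17 + 1089 - 316) - 23955) + 8938 = (790 - 23955) + 8938 = -23165 + 8938 = -14227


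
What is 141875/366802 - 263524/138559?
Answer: -77003072123/50823718318 ≈ -1.5151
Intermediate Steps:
141875/366802 - 263524/138559 = -77003072123/50823718318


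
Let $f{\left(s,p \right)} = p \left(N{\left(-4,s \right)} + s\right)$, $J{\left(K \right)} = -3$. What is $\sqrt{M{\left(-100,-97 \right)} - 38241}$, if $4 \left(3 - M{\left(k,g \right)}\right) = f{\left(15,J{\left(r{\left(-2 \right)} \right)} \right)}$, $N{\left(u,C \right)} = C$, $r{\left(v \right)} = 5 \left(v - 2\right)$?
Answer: $\frac{i \sqrt{152862}}{2} \approx 195.49 i$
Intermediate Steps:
$r{\left(v \right)} = -10 + 5 v$ ($r{\left(v \right)} = 5 \left(-2 + v\right) = -10 + 5 v$)
$f{\left(s,p \right)} = 2 p s$ ($f{\left(s,p \right)} = p \left(s + s\right) = p 2 s = 2 p s$)
$M{\left(k,g \right)} = \frac{51}{2}$ ($M{\left(k,g \right)} = 3 - \frac{2 \left(-3\right) 15}{4} = 3 - - \frac{45}{2} = 3 + \frac{45}{2} = \frac{51}{2}$)
$\sqrt{M{\left(-100,-97 \right)} - 38241} = \sqrt{\frac{51}{2} - 38241} = \sqrt{- \frac{76431}{2}} = \frac{i \sqrt{152862}}{2}$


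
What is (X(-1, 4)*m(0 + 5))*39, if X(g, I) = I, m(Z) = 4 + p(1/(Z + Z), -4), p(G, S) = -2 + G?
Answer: 1638/5 ≈ 327.60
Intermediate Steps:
m(Z) = 2 + 1/(2*Z) (m(Z) = 4 + (-2 + 1/(Z + Z)) = 4 + (-2 + 1/(2*Z)) = 2 + 1/(2*Z))
(X(-1, 4)*m(0 + 5))*39 = (4*(2 + 1/(2*(0 + 5))))*39 = (4*(2 + (½)/5))*39 = (4*(2 + (½)*(⅕)))*39 = (4*(2 + ⅒))*39 = (4*(21/10))*39 = (42/5)*39 = 1638/5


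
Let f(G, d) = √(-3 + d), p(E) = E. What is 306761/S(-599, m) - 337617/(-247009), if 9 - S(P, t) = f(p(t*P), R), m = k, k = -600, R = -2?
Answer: 97426226529/3034682 + 306761*I*√5/86 ≈ 32104.0 + 7976.0*I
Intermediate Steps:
m = -600
S(P, t) = 9 - I*√5 (S(P, t) = 9 - √(-3 - 2) = 9 - √(-5) = 9 - I*√5)
306761/S(-599, m) - 337617/(-247009) = 306761/(9 - I*√5) - 337617/(-247009) = 306761/(9 - I*√5) - 337617*(-1/247009) = 306761/(9 - I*√5) + 48231/35287 = 48231/35287 + 306761/(9 - I*√5)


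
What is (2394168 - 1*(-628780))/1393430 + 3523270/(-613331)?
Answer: -1527681198156/427316907665 ≈ -3.5751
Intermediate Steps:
(2394168 - 1*(-628780))/1393430 + 3523270/(-613331) = (2394168 + 628780)*(1/1393430) + 3523270*(-1/613331) = 3022948*(1/1393430) - 3523270/613331 = 1511474/696715 - 3523270/613331 = -1527681198156/427316907665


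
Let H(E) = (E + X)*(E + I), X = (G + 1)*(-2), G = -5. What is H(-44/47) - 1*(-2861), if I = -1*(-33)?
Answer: 6820273/2209 ≈ 3087.5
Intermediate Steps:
I = 33
X = 8 (X = (-5 + 1)*(-2) = -4*(-2) = 8)
H(E) = (8 + E)*(33 + E) (H(E) = (E + 8)*(E + 33) = (8 + E)*(33 + E))
H(-44/47) - 1*(-2861) = (264 + (-44/47)² + 41*(-44/47)) - 1*(-2861) = (264 + (-44*1/47)² + 41*(-44*1/47)) + 2861 = (264 + (-44/47)² + 41*(-44/47)) + 2861 = (264 + 1936/2209 - 1804/47) + 2861 = 500324/2209 + 2861 = 6820273/2209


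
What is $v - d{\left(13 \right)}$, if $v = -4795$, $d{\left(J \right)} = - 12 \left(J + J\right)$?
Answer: $-4483$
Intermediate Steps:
$d{\left(J \right)} = - 24 J$ ($d{\left(J \right)} = - 12 \cdot 2 J = - 24 J$)
$v - d{\left(13 \right)} = -4795 - \left(-24\right) 13 = -4795 - -312 = -4795 + 312 = -4483$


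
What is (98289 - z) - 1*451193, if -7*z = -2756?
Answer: -2473084/7 ≈ -3.5330e+5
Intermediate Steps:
z = 2756/7 (z = -⅐*(-2756) = 2756/7 ≈ 393.71)
(98289 - z) - 1*451193 = (98289 - 1*2756/7) - 1*451193 = (98289 - 2756/7) - 451193 = 685267/7 - 451193 = -2473084/7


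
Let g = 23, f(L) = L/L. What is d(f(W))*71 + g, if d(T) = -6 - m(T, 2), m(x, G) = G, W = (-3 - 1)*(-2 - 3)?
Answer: -545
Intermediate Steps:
W = 20 (W = -4*(-5) = 20)
f(L) = 1
d(T) = -8 (d(T) = -6 - 1*2 = -6 - 2 = -8)
d(f(W))*71 + g = -8*71 + 23 = -568 + 23 = -545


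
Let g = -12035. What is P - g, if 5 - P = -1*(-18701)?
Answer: -6661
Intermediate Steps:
P = -18696 (P = 5 - (-1)*(-18701) = 5 - 1*18701 = 5 - 18701 = -18696)
P - g = -18696 - 1*(-12035) = -18696 + 12035 = -6661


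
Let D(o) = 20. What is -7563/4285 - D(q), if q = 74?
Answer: -93263/4285 ≈ -21.765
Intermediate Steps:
-7563/4285 - D(q) = -7563/4285 - 1*20 = -7563*1/4285 - 20 = -7563/4285 - 20 = -93263/4285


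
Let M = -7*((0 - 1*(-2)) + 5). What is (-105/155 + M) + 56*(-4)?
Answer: -8484/31 ≈ -273.68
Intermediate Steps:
M = -49 (M = -7*((0 + 2) + 5) = -7*(2 + 5) = -7*7 = -49)
(-105/155 + M) + 56*(-4) = (-105/155 - 49) + 56*(-4) = (-105*1/155 - 49) - 224 = (-21/31 - 49) - 224 = -1540/31 - 224 = -8484/31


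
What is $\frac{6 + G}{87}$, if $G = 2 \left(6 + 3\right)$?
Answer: $\frac{8}{29} \approx 0.27586$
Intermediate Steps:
$G = 18$ ($G = 2 \cdot 9 = 18$)
$\frac{6 + G}{87} = \frac{6 + 18}{87} = \frac{1}{87} \cdot 24 = \frac{8}{29}$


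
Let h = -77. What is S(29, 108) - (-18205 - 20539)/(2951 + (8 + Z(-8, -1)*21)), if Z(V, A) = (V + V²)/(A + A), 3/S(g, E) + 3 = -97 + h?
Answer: 2283525/139889 ≈ 16.324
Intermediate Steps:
S(g, E) = -1/59 (S(g, E) = 3/(-3 + (-97 - 77)) = 3/(-3 - 174) = 3/(-177) = 3*(-1/177) = -1/59)
Z(V, A) = (V + V²)/(2*A) (Z(V, A) = (V + V²)/((2*A)) = (V + V²)*(1/(2*A)) = (V + V²)/(2*A))
S(29, 108) - (-18205 - 20539)/(2951 + (8 + Z(-8, -1)*21)) = -1/59 - (-18205 - 20539)/(2951 + (8 + ((½)*(-8)*(1 - 8)/(-1))*21)) = -1/59 - (-38744)/(2951 + (8 + ((½)*(-8)*(-1)*(-7))*21)) = -1/59 - (-38744)/(2951 + (8 - 28*21)) = -1/59 - (-38744)/(2951 + (8 - 588)) = -1/59 - (-38744)/(2951 - 580) = -1/59 - (-38744)/2371 = -1/59 - 1*(-38744/2371) = -1/59 + 38744/2371 = 2283525/139889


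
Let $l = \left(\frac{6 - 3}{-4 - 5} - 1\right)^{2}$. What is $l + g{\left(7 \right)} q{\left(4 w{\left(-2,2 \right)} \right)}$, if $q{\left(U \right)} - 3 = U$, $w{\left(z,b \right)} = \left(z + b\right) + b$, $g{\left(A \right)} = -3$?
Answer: $- \frac{281}{9} \approx -31.222$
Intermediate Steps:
$l = \frac{16}{9}$ ($l = \left(\frac{3}{-9} - 1\right)^{2} = \left(3 \left(- \frac{1}{9}\right) - 1\right)^{2} = \left(- \frac{1}{3} - 1\right)^{2} = \left(- \frac{4}{3}\right)^{2} = \frac{16}{9} \approx 1.7778$)
$w{\left(z,b \right)} = z + 2 b$ ($w{\left(z,b \right)} = \left(b + z\right) + b = z + 2 b$)
$q{\left(U \right)} = 3 + U$
$l + g{\left(7 \right)} q{\left(4 w{\left(-2,2 \right)} \right)} = \frac{16}{9} - 3 \left(3 + 4 \left(-2 + 2 \cdot 2\right)\right) = \frac{16}{9} - 3 \left(3 + 4 \left(-2 + 4\right)\right) = \frac{16}{9} - 3 \left(3 + 4 \cdot 2\right) = \frac{16}{9} - 3 \left(3 + 8\right) = \frac{16}{9} - 33 = - \frac{281}{9}$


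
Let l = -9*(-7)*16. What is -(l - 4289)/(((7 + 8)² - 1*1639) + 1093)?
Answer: -3281/321 ≈ -10.221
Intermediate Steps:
l = 1008 (l = 63*16 = 1008)
-(l - 4289)/(((7 + 8)² - 1*1639) + 1093) = -(1008 - 4289)/(((7 + 8)² - 1*1639) + 1093) = -(-3281)/((15² - 1639) + 1093) = -(-3281)/((225 - 1639) + 1093) = -(-3281)/(-1414 + 1093) = -(-3281)/(-321) = -(-3281)*(-1)/321 = -1*3281/321 = -3281/321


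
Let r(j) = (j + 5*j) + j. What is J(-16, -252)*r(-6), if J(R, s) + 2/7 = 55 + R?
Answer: -1626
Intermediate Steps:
J(R, s) = 383/7 + R (J(R, s) = -2/7 + (55 + R) = 383/7 + R)
r(j) = 7*j (r(j) = 6*j + j = 7*j)
J(-16, -252)*r(-6) = (383/7 - 16)*(7*(-6)) = (271/7)*(-42) = -1626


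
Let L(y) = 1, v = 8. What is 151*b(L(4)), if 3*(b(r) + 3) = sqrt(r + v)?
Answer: -302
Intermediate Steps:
b(r) = -3 + sqrt(8 + r)/3 (b(r) = -3 + sqrt(r + 8)/3 = -3 + sqrt(8 + r)/3)
151*b(L(4)) = 151*(-3 + sqrt(8 + 1)/3) = 151*(-3 + sqrt(9)/3) = 151*(-3 + (1/3)*3) = 151*(-3 + 1) = 151*(-2) = -302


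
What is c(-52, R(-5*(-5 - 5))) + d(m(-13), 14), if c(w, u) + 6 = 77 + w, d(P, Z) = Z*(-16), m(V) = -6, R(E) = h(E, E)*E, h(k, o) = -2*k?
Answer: -205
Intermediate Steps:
R(E) = -2*E**2 (R(E) = (-2*E)*E = -2*E**2)
d(P, Z) = -16*Z
c(w, u) = 71 + w (c(w, u) = -6 + (77 + w) = 71 + w)
c(-52, R(-5*(-5 - 5))) + d(m(-13), 14) = (71 - 52) - 16*14 = 19 - 224 = -205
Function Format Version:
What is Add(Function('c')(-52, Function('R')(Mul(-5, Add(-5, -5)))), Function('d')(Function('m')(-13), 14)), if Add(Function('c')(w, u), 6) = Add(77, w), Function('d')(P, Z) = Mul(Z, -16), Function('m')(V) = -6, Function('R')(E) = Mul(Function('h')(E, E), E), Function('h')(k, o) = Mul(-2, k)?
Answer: -205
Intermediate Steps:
Function('R')(E) = Mul(-2, Pow(E, 2)) (Function('R')(E) = Mul(Mul(-2, E), E) = Mul(-2, Pow(E, 2)))
Function('d')(P, Z) = Mul(-16, Z)
Function('c')(w, u) = Add(71, w) (Function('c')(w, u) = Add(-6, Add(77, w)) = Add(71, w))
Add(Function('c')(-52, Function('R')(Mul(-5, Add(-5, -5)))), Function('d')(Function('m')(-13), 14)) = Add(Add(71, -52), Mul(-16, 14)) = Add(19, -224) = -205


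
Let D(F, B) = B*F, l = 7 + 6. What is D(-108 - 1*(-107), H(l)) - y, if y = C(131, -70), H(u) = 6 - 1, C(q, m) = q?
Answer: -136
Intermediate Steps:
l = 13
H(u) = 5
y = 131
D(-108 - 1*(-107), H(l)) - y = 5*(-108 - 1*(-107)) - 1*131 = 5*(-108 + 107) - 131 = 5*(-1) - 131 = -5 - 131 = -136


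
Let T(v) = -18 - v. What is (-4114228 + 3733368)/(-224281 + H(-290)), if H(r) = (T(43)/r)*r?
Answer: 190430/112171 ≈ 1.6977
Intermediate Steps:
H(r) = -61 (H(r) = ((-18 - 1*43)/r)*r = ((-18 - 43)/r)*r = (-61/r)*r = -61)
(-4114228 + 3733368)/(-224281 + H(-290)) = (-4114228 + 3733368)/(-224281 - 61) = -380860/(-224342) = -380860*(-1/224342) = 190430/112171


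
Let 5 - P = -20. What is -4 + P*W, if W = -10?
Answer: -254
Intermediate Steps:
P = 25 (P = 5 - 1*(-20) = 5 + 20 = 25)
-4 + P*W = -4 + 25*(-10) = -4 - 250 = -254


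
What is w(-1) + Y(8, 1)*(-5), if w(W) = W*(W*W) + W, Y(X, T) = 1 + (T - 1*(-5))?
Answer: -37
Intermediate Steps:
Y(X, T) = 6 + T (Y(X, T) = 1 + (T + 5) = 1 + (5 + T) = 6 + T)
w(W) = W + W³ (w(W) = W*W² + W = W³ + W = W + W³)
w(-1) + Y(8, 1)*(-5) = (-1 + (-1)³) + (6 + 1)*(-5) = (-1 - 1) + 7*(-5) = -2 - 35 = -37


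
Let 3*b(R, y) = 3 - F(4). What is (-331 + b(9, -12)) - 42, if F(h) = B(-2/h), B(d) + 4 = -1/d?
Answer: -1114/3 ≈ -371.33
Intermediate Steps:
B(d) = -4 - 1/d
F(h) = -4 + h/2 (F(h) = -4 - 1/((-2/h)) = -4 - (-1)*h/2 = -4 + h/2)
b(R, y) = 5/3 (b(R, y) = (3 - (-4 + (1/2)*4))/3 = (3 - (-4 + 2))/3 = (3 - 1*(-2))/3 = (3 + 2)/3 = (1/3)*5 = 5/3)
(-331 + b(9, -12)) - 42 = (-331 + 5/3) - 42 = -988/3 - 42 = -1114/3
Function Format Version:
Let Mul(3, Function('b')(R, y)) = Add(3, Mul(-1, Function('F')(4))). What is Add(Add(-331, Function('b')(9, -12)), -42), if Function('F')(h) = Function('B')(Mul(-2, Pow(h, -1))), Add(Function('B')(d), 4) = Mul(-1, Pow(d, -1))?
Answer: Rational(-1114, 3) ≈ -371.33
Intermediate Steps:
Function('B')(d) = Add(-4, Mul(-1, Pow(d, -1)))
Function('F')(h) = Add(-4, Mul(Rational(1, 2), h)) (Function('F')(h) = Add(-4, Mul(-1, Pow(Mul(-2, Pow(h, -1)), -1))) = Add(-4, Mul(-1, Mul(Rational(-1, 2), h))) = Add(-4, Mul(Rational(1, 2), h)))
Function('b')(R, y) = Rational(5, 3) (Function('b')(R, y) = Mul(Rational(1, 3), Add(3, Mul(-1, Add(-4, Mul(Rational(1, 2), 4))))) = Mul(Rational(1, 3), Add(3, Mul(-1, Add(-4, 2)))) = Mul(Rational(1, 3), Add(3, Mul(-1, -2))) = Mul(Rational(1, 3), Add(3, 2)) = Mul(Rational(1, 3), 5) = Rational(5, 3))
Add(Add(-331, Function('b')(9, -12)), -42) = Add(Add(-331, Rational(5, 3)), -42) = Add(Rational(-988, 3), -42) = Rational(-1114, 3)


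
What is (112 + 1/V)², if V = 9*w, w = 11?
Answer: 122965921/9801 ≈ 12546.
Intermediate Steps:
V = 99 (V = 9*11 = 99)
(112 + 1/V)² = (112 + 1/99)² = (11089/99)² = 122965921/9801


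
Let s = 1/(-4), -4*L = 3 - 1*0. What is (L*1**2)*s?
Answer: 3/16 ≈ 0.18750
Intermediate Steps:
L = -3/4 (L = -(3 - 1*0)/4 = -(3 + 0)/4 = -1/4*3 = -3/4 ≈ -0.75000)
s = -1/4 ≈ -0.25000
(L*1**2)*s = -3/4*1**2*(-1/4) = -3/4*1*(-1/4) = -3/4*(-1/4) = 3/16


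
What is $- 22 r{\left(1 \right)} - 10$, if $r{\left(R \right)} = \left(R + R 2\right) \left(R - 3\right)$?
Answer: $122$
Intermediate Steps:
$r{\left(R \right)} = 3 R \left(-3 + R\right)$ ($r{\left(R \right)} = \left(R + 2 R\right) \left(-3 + R\right) = 3 R \left(-3 + R\right)$)
$- 22 r{\left(1 \right)} - 10 = - 22 \cdot 3 \cdot 1 \left(-3 + 1\right) - 10 = - 22 \cdot 3 \cdot 1 \left(-2\right) - 10 = \left(-22\right) \left(-6\right) - 10 = 132 - 10 = 122$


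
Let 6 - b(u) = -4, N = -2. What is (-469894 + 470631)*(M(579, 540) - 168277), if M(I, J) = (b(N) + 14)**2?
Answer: -123595637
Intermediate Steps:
b(u) = 10 (b(u) = 6 - 1*(-4) = 6 + 4 = 10)
M(I, J) = 576 (M(I, J) = (10 + 14)**2 = 24**2 = 576)
(-469894 + 470631)*(M(579, 540) - 168277) = (-469894 + 470631)*(576 - 168277) = 737*(-167701) = -123595637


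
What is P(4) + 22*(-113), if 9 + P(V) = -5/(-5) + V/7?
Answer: -17454/7 ≈ -2493.4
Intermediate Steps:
P(V) = -8 + V/7 (P(V) = -9 + (-5/(-5) + V/7) = -9 + (-5*(-1/5) + V*(1/7)) = -9 + (1 + V/7) = -8 + V/7)
P(4) + 22*(-113) = (-8 + (1/7)*4) + 22*(-113) = (-8 + 4/7) - 2486 = -52/7 - 2486 = -17454/7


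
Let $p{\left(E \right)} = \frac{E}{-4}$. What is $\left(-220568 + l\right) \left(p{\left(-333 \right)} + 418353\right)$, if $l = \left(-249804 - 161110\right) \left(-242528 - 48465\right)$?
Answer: $\frac{100067252535636165}{2} \approx 5.0034 \cdot 10^{16}$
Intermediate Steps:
$p{\left(E \right)} = - \frac{E}{4}$ ($p{\left(E \right)} = E \left(- \frac{1}{4}\right) = - \frac{E}{4}$)
$l = 119573097602$ ($l = \left(-410914\right) \left(-290993\right) = 119573097602$)
$\left(-220568 + l\right) \left(p{\left(-333 \right)} + 418353\right) = \left(-220568 + 119573097602\right) \left(\left(- \frac{1}{4}\right) \left(-333\right) + 418353\right) = 119572877034 \left(\frac{333}{4} + 418353\right) = 119572877034 \cdot \frac{1673745}{4} = \frac{100067252535636165}{2}$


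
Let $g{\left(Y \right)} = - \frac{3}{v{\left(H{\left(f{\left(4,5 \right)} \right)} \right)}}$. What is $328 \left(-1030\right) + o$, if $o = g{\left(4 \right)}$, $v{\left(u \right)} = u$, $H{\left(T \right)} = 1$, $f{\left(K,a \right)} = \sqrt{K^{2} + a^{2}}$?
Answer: $-337843$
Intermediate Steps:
$g{\left(Y \right)} = -3$ ($g{\left(Y \right)} = - \frac{3}{1} = \left(-3\right) 1 = -3$)
$o = -3$
$328 \left(-1030\right) + o = 328 \left(-1030\right) - 3 = -337840 - 3 = -337843$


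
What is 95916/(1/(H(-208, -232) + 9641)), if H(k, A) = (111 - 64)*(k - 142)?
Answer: -653092044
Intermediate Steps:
H(k, A) = -6674 + 47*k (H(k, A) = 47*(-142 + k) = -6674 + 47*k)
95916/(1/(H(-208, -232) + 9641)) = 95916/(1/((-6674 + 47*(-208)) + 9641)) = 95916/(1/((-6674 - 9776) + 9641)) = 95916/(1/(-16450 + 9641)) = 95916/(1/(-6809)) = 95916/(-1/6809) = 95916*(-6809) = -653092044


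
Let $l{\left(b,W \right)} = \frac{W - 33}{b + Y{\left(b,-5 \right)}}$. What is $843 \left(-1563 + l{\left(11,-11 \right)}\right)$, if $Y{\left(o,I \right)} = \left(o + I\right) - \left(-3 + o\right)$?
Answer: $- \frac{3965191}{3} \approx -1.3217 \cdot 10^{6}$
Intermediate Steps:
$Y{\left(o,I \right)} = 3 + I$ ($Y{\left(o,I \right)} = \left(I + o\right) - \left(-3 + o\right) = 3 + I$)
$l{\left(b,W \right)} = \frac{-33 + W}{-2 + b}$ ($l{\left(b,W \right)} = \frac{W - 33}{b + \left(3 - 5\right)} = \frac{-33 + W}{b - 2} = \frac{-33 + W}{-2 + b}$)
$843 \left(-1563 + l{\left(11,-11 \right)}\right) = 843 \left(-1563 + \frac{-33 - 11}{-2 + 11}\right) = 843 \left(-1563 + \frac{1}{9} \left(-44\right)\right) = 843 \left(-1563 - \frac{44}{9}\right) = 843 \left(- \frac{14111}{9}\right) = - \frac{3965191}{3}$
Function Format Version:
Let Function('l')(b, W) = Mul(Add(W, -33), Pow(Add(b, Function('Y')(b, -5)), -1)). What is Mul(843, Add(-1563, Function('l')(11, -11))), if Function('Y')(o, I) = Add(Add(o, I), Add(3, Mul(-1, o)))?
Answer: Rational(-3965191, 3) ≈ -1.3217e+6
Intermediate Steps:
Function('Y')(o, I) = Add(3, I) (Function('Y')(o, I) = Add(Add(I, o), Add(3, Mul(-1, o))) = Add(3, I))
Function('l')(b, W) = Mul(Pow(Add(-2, b), -1), Add(-33, W)) (Function('l')(b, W) = Mul(Add(W, -33), Pow(Add(b, Add(3, -5)), -1)) = Mul(Add(-33, W), Pow(Add(b, -2), -1)) = Mul(Add(-33, W), Pow(Add(-2, b), -1)) = Mul(Pow(Add(-2, b), -1), Add(-33, W)))
Mul(843, Add(-1563, Function('l')(11, -11))) = Mul(843, Add(-1563, Mul(Pow(Add(-2, 11), -1), Add(-33, -11)))) = Mul(843, Add(-1563, Mul(Pow(9, -1), -44))) = Mul(843, Add(-1563, Mul(Rational(1, 9), -44))) = Mul(843, Add(-1563, Rational(-44, 9))) = Mul(843, Rational(-14111, 9)) = Rational(-3965191, 3)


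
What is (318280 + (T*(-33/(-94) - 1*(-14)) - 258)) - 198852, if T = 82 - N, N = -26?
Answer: 5673836/47 ≈ 1.2072e+5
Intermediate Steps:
T = 108 (T = 82 - 1*(-26) = 82 + 26 = 108)
(318280 + (T*(-33/(-94) - 1*(-14)) - 258)) - 198852 = (318280 + (108*(-33/(-94) - 1*(-14)) - 258)) - 198852 = (318280 + (108*(-33*(-1/94) + 14) - 258)) - 198852 = (318280 + (108*(33/94 + 14) - 258)) - 198852 = (318280 + (108*(1349/94) - 258)) - 198852 = (318280 + (72846/47 - 258)) - 198852 = (318280 + 60720/47) - 198852 = 15019880/47 - 198852 = 5673836/47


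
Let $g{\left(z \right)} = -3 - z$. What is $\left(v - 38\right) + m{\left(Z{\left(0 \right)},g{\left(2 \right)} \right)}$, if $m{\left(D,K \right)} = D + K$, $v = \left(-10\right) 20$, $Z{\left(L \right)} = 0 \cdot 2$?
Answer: $-243$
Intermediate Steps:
$Z{\left(L \right)} = 0$
$v = -200$
$\left(v - 38\right) + m{\left(Z{\left(0 \right)},g{\left(2 \right)} \right)} = \left(-200 - 38\right) + \left(0 - 5\right) = -238 + \left(0 - 5\right) = -238 - 5 = -243$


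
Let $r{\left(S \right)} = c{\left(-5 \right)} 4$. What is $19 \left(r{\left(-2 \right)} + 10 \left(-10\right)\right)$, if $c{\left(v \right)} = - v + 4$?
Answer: $-1216$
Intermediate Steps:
$c{\left(v \right)} = 4 - v$
$r{\left(S \right)} = 36$ ($r{\left(S \right)} = \left(4 - -5\right) 4 = \left(4 + 5\right) 4 = 9 \cdot 4 = 36$)
$19 \left(r{\left(-2 \right)} + 10 \left(-10\right)\right) = 19 \left(36 + 10 \left(-10\right)\right) = 19 \left(36 - 100\right) = 19 \left(-64\right) = -1216$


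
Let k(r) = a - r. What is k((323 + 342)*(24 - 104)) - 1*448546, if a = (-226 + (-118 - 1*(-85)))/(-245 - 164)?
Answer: -161696255/409 ≈ -3.9535e+5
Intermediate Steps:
a = 259/409 (a = (-226 + (-118 + 85))/(-409) = (-226 - 33)*(-1/409) = -259*(-1/409) = 259/409 ≈ 0.63325)
k(r) = 259/409 - r
k((323 + 342)*(24 - 104)) - 1*448546 = (259/409 - (323 + 342)*(24 - 104)) - 1*448546 = (259/409 - 665*(-80)) - 448546 = (259/409 - 1*(-53200)) - 448546 = (259/409 + 53200) - 448546 = 21759059/409 - 448546 = -161696255/409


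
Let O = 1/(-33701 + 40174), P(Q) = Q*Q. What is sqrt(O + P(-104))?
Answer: 41*sqrt(269593977)/6473 ≈ 104.00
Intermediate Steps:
P(Q) = Q**2
O = 1/6473 ≈ 0.00015449
sqrt(O + P(-104)) = sqrt(1/6473 + (-104)**2) = sqrt(1/6473 + 10816) = sqrt(70011969/6473) = 41*sqrt(269593977)/6473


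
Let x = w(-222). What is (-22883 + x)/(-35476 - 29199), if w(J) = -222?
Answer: 4621/12935 ≈ 0.35725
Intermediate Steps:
x = -222
(-22883 + x)/(-35476 - 29199) = (-22883 - 222)/(-35476 - 29199) = -23105/(-64675) = -23105*(-1/64675) = 4621/12935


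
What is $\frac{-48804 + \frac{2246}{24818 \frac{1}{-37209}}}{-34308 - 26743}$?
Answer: $\frac{647394543}{757581859} \approx 0.85455$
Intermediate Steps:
$\frac{-48804 + \frac{2246}{24818 \frac{1}{-37209}}}{-34308 - 26743} = \frac{-48804 + \frac{2246}{24818 \left(- \frac{1}{37209}\right)}}{-61051} = \left(-48804 + \frac{2246}{- \frac{24818}{37209}}\right) \left(- \frac{1}{61051}\right) = \left(-48804 + 2246 \left(- \frac{37209}{24818}\right)\right) \left(- \frac{1}{61051}\right) = \left(-48804 - \frac{41785707}{12409}\right) \left(- \frac{1}{61051}\right) = \left(- \frac{647394543}{12409}\right) \left(- \frac{1}{61051}\right) = \frac{647394543}{757581859}$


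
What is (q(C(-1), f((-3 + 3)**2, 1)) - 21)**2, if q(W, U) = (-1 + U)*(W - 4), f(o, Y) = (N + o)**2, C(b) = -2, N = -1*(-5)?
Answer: 27225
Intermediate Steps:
N = 5
f(o, Y) = (5 + o)**2
q(W, U) = (-1 + U)*(-4 + W)
(q(C(-1), f((-3 + 3)**2, 1)) - 21)**2 = ((4 - 1*(-2) - 4*(5 + (-3 + 3)**2)**2 + (5 + (-3 + 3)**2)**2*(-2)) - 21)**2 = ((4 + 2 - 4*(5 + 0**2)**2 + (5 + 0**2)**2*(-2)) - 21)**2 = ((4 + 2 - 4*(5 + 0)**2 + (5 + 0)**2*(-2)) - 21)**2 = ((4 + 2 - 4*5**2 + 5**2*(-2)) - 21)**2 = ((4 + 2 - 4*25 + 25*(-2)) - 21)**2 = ((4 + 2 - 100 - 50) - 21)**2 = (-144 - 21)**2 = (-165)**2 = 27225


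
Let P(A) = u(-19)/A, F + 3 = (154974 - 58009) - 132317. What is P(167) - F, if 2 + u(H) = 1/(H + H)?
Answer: 224362753/6346 ≈ 35355.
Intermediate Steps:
F = -35355 (F = -3 + ((154974 - 58009) - 132317) = -3 + (96965 - 132317) = -3 - 35352 = -35355)
u(H) = -2 + 1/(2*H) (u(H) = -2 + 1/(H + H) = -2 + 1/(2*H))
P(A) = -77/(38*A) (P(A) = (-2 + (½)/(-19))/A = (-2 + (½)*(-1/19))/A = (-2 - 1/38)/A = -77/(38*A))
P(167) - F = -77/38/167 - 1*(-35355) = -77/38*1/167 + 35355 = -77/6346 + 35355 = 224362753/6346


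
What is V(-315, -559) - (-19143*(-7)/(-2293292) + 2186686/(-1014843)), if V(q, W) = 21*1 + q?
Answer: -679084712460709/2327331333156 ≈ -291.79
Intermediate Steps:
V(q, W) = 21 + q
V(-315, -559) - (-19143*(-7)/(-2293292) + 2186686/(-1014843)) = (21 - 315) - (-19143*(-7)/(-2293292) + 2186686/(-1014843)) = -294 - (134001*(-1/2293292) + 2186686*(-1/1014843)) = -294 - (-134001/2293292 - 2186686/1014843) = -294 - 1*(-5150699487155/2327331333156) = -294 + 5150699487155/2327331333156 = -679084712460709/2327331333156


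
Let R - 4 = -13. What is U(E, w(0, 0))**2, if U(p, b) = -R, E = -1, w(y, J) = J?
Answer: 81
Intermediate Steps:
R = -9 (R = 4 - 13 = -9)
U(p, b) = 9 (U(p, b) = -1*(-9) = 9)
U(E, w(0, 0))**2 = 9**2 = 81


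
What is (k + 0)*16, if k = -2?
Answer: -32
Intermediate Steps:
(k + 0)*16 = (-2 + 0)*16 = -2*16 = -32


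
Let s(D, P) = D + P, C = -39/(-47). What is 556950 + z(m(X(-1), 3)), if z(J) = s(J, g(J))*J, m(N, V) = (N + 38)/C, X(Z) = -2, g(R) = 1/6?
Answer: 94443868/169 ≈ 5.5884e+5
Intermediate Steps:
C = 39/47 (C = -39*(-1/47) = 39/47 ≈ 0.82979)
g(R) = ⅙
m(N, V) = 1786/39 + 47*N/39 (m(N, V) = (N + 38)/(39/47) = (38 + N)*(47/39) = 1786/39 + 47*N/39)
z(J) = J*(⅙ + J) (z(J) = (J + ⅙)*J = (⅙ + J)*J = J*(⅙ + J))
556950 + z(m(X(-1), 3)) = 556950 + (1786/39 + (47/39)*(-2))*(⅙ + (1786/39 + (47/39)*(-2))) = 556950 + (1786/39 - 94/39)*(⅙ + (1786/39 - 94/39)) = 556950 + 564*(⅙ + 564/13)/13 = 556950 + (564/13)*(3397/78) = 556950 + 319318/169 = 94443868/169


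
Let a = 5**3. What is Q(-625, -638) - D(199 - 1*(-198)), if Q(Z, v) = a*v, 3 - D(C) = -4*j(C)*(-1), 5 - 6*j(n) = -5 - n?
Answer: -238445/3 ≈ -79482.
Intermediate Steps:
j(n) = 5/3 + n/6 (j(n) = 5/6 - (-5 - n)/6 = 5/6 + (5/6 + n/6) = 5/3 + n/6)
a = 125
D(C) = -11/3 - 2*C/3 (D(C) = 3 - (-4*(5/3 + C/6))*(-1) = 3 - (-20/3 - 2*C/3)*(-1) = 3 - (20/3 + 2*C/3) = 3 + (-20/3 - 2*C/3) = -11/3 - 2*C/3)
Q(Z, v) = 125*v
Q(-625, -638) - D(199 - 1*(-198)) = 125*(-638) - (-11/3 - 2*(199 - 1*(-198))/3) = -79750 - (-11/3 - 2*(199 + 198)/3) = -79750 - (-11/3 - 2/3*397) = -79750 - (-11/3 - 794/3) = -79750 - 1*(-805/3) = -79750 + 805/3 = -238445/3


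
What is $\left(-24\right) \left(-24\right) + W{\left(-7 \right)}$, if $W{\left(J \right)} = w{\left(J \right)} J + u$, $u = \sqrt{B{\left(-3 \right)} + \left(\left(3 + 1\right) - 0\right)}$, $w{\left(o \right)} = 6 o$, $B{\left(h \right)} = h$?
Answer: $871$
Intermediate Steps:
$u = 1$ ($u = \sqrt{-3 + \left(\left(3 + 1\right) - 0\right)} = \sqrt{-3 + \left(4 + 0\right)} = \sqrt{-3 + 4} = \sqrt{1} = 1$)
$W{\left(J \right)} = 1 + 6 J^{2}$ ($W{\left(J \right)} = 6 J J + 1 = 6 J^{2} + 1 = 1 + 6 J^{2}$)
$\left(-24\right) \left(-24\right) + W{\left(-7 \right)} = \left(-24\right) \left(-24\right) + \left(1 + 6 \left(-7\right)^{2}\right) = 576 + \left(1 + 6 \cdot 49\right) = 576 + \left(1 + 294\right) = 576 + 295 = 871$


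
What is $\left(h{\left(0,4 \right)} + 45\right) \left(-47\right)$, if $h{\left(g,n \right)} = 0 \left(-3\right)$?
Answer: $-2115$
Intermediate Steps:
$h{\left(g,n \right)} = 0$
$\left(h{\left(0,4 \right)} + 45\right) \left(-47\right) = \left(0 + 45\right) \left(-47\right) = 45 \left(-47\right) = -2115$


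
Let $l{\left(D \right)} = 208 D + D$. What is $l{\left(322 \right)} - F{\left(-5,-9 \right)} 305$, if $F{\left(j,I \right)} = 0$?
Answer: $67298$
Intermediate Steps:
$l{\left(D \right)} = 209 D$
$l{\left(322 \right)} - F{\left(-5,-9 \right)} 305 = 209 \cdot 322 - 0 \cdot 305 = 67298 - 0 = 67298 + 0 = 67298$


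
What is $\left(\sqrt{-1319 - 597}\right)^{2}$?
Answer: $-1916$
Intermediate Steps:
$\left(\sqrt{-1319 - 597}\right)^{2} = \left(\sqrt{-1916}\right)^{2} = \left(2 i \sqrt{479}\right)^{2} = -1916$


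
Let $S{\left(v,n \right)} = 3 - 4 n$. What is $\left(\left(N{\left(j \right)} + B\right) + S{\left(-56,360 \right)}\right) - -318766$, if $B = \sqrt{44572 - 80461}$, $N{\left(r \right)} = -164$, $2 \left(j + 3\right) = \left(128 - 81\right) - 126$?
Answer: $317165 + i \sqrt{35889} \approx 3.1717 \cdot 10^{5} + 189.44 i$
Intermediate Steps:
$j = - \frac{85}{2}$ ($j = -3 + \frac{\left(128 - 81\right) - 126}{2} = -3 + \frac{47 - 126}{2} = -3 + \frac{1}{2} \left(-79\right) = -3 - \frac{79}{2} = - \frac{85}{2} \approx -42.5$)
$B = i \sqrt{35889}$ ($B = \sqrt{-35889} = i \sqrt{35889} \approx 189.44 i$)
$\left(\left(N{\left(j \right)} + B\right) + S{\left(-56,360 \right)}\right) - -318766 = \left(\left(-164 + i \sqrt{35889}\right) + \left(3 - 1440\right)\right) - -318766 = \left(\left(-164 + i \sqrt{35889}\right) + \left(3 - 1440\right)\right) + 318766 = \left(\left(-164 + i \sqrt{35889}\right) - 1437\right) + 318766 = \left(-1601 + i \sqrt{35889}\right) + 318766 = 317165 + i \sqrt{35889}$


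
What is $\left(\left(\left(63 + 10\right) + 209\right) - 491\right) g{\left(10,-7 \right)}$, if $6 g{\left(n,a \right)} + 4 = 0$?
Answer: $\frac{418}{3} \approx 139.33$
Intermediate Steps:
$g{\left(n,a \right)} = - \frac{2}{3}$ ($g{\left(n,a \right)} = - \frac{2}{3} + \frac{1}{6} \cdot 0 = - \frac{2}{3} + 0 = - \frac{2}{3}$)
$\left(\left(\left(63 + 10\right) + 209\right) - 491\right) g{\left(10,-7 \right)} = \left(\left(\left(63 + 10\right) + 209\right) - 491\right) \left(- \frac{2}{3}\right) = \left(\left(73 + 209\right) - 491\right) \left(- \frac{2}{3}\right) = \left(282 - 491\right) \left(- \frac{2}{3}\right) = \left(-209\right) \left(- \frac{2}{3}\right) = \frac{418}{3}$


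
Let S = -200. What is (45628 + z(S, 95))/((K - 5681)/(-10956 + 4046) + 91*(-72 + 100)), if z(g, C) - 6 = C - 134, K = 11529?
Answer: 157530725/8800416 ≈ 17.900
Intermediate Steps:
z(g, C) = -128 + C (z(g, C) = 6 + (C - 134) = 6 + (-134 + C) = -128 + C)
(45628 + z(S, 95))/((K - 5681)/(-10956 + 4046) + 91*(-72 + 100)) = (45628 + (-128 + 95))/((11529 - 5681)/(-10956 + 4046) + 91*(-72 + 100)) = (45628 - 33)/(5848/(-6910) + 91*28) = 45595/(5848*(-1/6910) + 2548) = 45595/(-2924/3455 + 2548) = 45595/(8800416/3455) = 45595*(3455/8800416) = 157530725/8800416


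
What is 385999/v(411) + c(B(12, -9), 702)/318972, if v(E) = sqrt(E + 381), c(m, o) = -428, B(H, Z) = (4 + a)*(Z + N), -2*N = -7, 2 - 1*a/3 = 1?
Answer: -107/79743 + 385999*sqrt(22)/132 ≈ 13716.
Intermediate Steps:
a = 3 (a = 6 - 3*1 = 6 - 3 = 3)
N = 7/2 (N = -1/2*(-7) = 7/2 ≈ 3.5000)
B(H, Z) = 49/2 + 7*Z (B(H, Z) = (4 + 3)*(Z + 7/2) = 7*(7/2 + Z) = 49/2 + 7*Z)
v(E) = sqrt(381 + E)
385999/v(411) + c(B(12, -9), 702)/318972 = 385999/(sqrt(381 + 411)) - 428/318972 = 385999/(sqrt(792)) - 428*1/318972 = 385999/((6*sqrt(22))) - 107/79743 = 385999*(sqrt(22)/132) - 107/79743 = 385999*sqrt(22)/132 - 107/79743 = -107/79743 + 385999*sqrt(22)/132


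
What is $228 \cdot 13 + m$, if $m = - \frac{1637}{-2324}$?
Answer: $\frac{6889973}{2324} \approx 2964.7$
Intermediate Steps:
$m = \frac{1637}{2324}$ ($m = \left(-1637\right) \left(- \frac{1}{2324}\right) = \frac{1637}{2324} \approx 0.70439$)
$228 \cdot 13 + m = 228 \cdot 13 + \frac{1637}{2324} = 2964 + \frac{1637}{2324} = \frac{6889973}{2324}$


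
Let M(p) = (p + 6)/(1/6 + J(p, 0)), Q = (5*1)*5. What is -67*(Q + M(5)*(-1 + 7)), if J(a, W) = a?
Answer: -78457/31 ≈ -2530.9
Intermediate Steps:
Q = 25 (Q = 5*5 = 25)
M(p) = (6 + p)/(⅙ + p) (M(p) = (p + 6)/(1/6 + p) = (6 + p)/(⅙ + p))
-67*(Q + M(5)*(-1 + 7)) = -67*(25 + (6*(6 + 5)/(1 + 6*5))*(-1 + 7)) = -67*(25 + (6*11/(1 + 30))*6) = -67*(25 + (6*11/31)*6) = -67*(25 + (6*(1/31)*11)*6) = -67*(25 + (66/31)*6) = -67*(25 + 396/31) = -67*1171/31 = -78457/31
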